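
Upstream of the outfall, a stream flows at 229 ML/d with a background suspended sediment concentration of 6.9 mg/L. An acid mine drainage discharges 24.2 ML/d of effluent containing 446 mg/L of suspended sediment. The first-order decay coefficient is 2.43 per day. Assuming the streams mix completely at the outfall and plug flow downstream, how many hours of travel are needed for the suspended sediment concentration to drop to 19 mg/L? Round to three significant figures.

9.33 h

Mixed concentration C = ΣQC/ΣQ = (229.0·6.900 + 24.20·446.0) / 253.2 = 12370/253.2 = 48.87 mg/L.
48.87·exp(−k·t) = 19 → t = ln(48.87/19)/k = 33590 s = 9.330 h.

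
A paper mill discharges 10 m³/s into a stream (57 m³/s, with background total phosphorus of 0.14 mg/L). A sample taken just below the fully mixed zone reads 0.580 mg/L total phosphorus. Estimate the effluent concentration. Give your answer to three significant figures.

3.09 mg/L

Mass balance: 57.00·0.1400 + 10.00·Cₑ = 67.00·0.5800
→ Cₑ = (67.00·0.5800 − 57.00·0.1400) / 10.00 = 3.088 mg/L.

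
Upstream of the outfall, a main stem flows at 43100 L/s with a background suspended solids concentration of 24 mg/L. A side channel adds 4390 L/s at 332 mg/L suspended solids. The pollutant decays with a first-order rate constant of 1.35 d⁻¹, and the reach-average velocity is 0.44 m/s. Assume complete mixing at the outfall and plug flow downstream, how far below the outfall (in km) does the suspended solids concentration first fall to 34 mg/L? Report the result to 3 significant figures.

12.2 km

Mass balance: C = (43100·24.00 + 4390·332.0) / 47490 = 2492000/47490 = 52.47 mg/L.
Set 52.47·exp(−k·t) = 34 → t = ln(52.47/34)/k = 27770 s = 7.714 h.
Distance = v·t = 0.44·27770 = 12220 m = 12.22 km.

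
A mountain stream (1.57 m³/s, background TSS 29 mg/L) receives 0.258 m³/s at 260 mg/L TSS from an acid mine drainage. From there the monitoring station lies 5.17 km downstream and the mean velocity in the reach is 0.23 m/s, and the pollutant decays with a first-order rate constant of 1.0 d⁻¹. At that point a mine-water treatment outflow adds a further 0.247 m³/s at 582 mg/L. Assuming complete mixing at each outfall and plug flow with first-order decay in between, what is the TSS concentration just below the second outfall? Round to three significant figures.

Mixed concentration C = ΣQC/ΣQ = (1.570·29.00 + 0.2580·260.0) / 1.828 = 112.6/1.828 = 61.60 mg/L; combined flow 1.828 m³/s.
Travel time t = 5.17·1000 / 0.23 = 22480 s = 6.244 h.
Decay over the reach: 61.60·exp(−kt) = 61.60·0.7709 = 47.49 mg/L.
At the second outfall, C = (1.828·47.49 + 0.2470·582.0) / (1.828 + 0.2470) = 111.1 mg/L.

111 mg/L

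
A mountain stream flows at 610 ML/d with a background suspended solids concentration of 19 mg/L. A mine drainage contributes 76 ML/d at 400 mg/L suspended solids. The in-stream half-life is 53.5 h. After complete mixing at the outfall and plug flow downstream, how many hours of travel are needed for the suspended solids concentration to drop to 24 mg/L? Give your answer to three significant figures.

72.3 h

Conservation of mass: C = (610.0·19.00 + 76.00·400.0) / 686.0 = 41990/686.0 = 61.21 mg/L.
Half-life 53.5 h → k = ln 2 / 53.5 = 0.01296 h⁻¹ = 0.3109 d⁻¹.
61.21·exp(−k·t) = 24 → t = ln(61.21/24)/k = 260200 s = 72.26 h.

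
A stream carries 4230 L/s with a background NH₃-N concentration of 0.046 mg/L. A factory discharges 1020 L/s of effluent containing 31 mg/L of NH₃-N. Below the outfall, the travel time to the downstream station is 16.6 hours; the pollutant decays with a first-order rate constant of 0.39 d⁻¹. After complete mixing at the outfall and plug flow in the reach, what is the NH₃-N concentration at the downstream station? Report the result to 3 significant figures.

Mass balance: C = (4230·0.04600 + 1020·31.00) / 5250 = 31810/5250 = 6.060 mg/L.
Applying C = C₀e^(−kt): 6.060 × 0.7636 = 4.627 mg/L.

4.63 mg/L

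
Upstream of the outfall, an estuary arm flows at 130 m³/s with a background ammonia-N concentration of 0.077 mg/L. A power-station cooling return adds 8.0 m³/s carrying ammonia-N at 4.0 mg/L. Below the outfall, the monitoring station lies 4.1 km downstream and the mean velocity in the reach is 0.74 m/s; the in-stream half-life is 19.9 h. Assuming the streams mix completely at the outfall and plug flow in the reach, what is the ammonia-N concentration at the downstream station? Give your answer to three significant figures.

Flow-weighted average: C = (130.0·0.07700 + 8.000·4.000) / 138.0 = 42.01/138.0 = 0.3044 mg/L.
Travel time t = 4.1·1000 / 0.74 = 5541 s = 1.539 h.
Half-life 19.9 h → k = ln 2 / 19.9 = 0.03483 h⁻¹ = 0.8360 d⁻¹.
First-order decay: C = 0.3044·exp(−k·t) = 0.3044·0.9478 = 0.2885 mg/L.

0.289 mg/L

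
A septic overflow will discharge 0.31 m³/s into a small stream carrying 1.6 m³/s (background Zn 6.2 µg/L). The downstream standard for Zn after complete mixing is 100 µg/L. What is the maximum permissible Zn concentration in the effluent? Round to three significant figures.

584 µg/L

At the limit, (Qr·Cr + Qe·Cₑ)/(Qr + Qe) = 100:
Cₑ = (1.910·100 − 1.600·6.200) / 0.3100 = 584.1 µg/L.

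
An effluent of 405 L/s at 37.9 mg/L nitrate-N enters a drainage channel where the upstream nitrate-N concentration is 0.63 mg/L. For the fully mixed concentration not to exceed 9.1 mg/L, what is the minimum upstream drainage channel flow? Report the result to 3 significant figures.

1380 L/s

Set C_mix = 9.1: (Q·0.6300 + 405.0·37.90) / (Q + 405.0) = 9.1
→ Q = 405.0·(37.90 − 9.1)/(9.1 − 0.6300) = 1377 L/s.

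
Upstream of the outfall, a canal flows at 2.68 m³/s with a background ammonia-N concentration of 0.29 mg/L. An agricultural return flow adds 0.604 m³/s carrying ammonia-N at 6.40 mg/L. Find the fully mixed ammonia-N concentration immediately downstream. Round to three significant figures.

Mass balance: C = (2.680·0.2900 + 0.6040·6.400) / 3.284 = 4.643/3.284 = 1.414 mg/L.

1.41 mg/L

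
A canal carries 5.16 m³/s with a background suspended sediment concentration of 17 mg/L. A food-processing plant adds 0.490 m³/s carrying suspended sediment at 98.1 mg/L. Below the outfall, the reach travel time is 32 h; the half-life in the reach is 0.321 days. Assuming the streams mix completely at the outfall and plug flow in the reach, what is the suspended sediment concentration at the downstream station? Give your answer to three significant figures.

1.35 mg/L

Conservation of mass: C = (5.160·17.00 + 0.4900·98.10) / 5.650 = 135.8/5.650 = 24.03 mg/L.
Half-life 0.321 d → k = ln 2 / 0.321 = 2.159 d⁻¹.
Decay over the reach: 24.03·exp(−kt) = 24.03·0.05618 = 1.350 mg/L.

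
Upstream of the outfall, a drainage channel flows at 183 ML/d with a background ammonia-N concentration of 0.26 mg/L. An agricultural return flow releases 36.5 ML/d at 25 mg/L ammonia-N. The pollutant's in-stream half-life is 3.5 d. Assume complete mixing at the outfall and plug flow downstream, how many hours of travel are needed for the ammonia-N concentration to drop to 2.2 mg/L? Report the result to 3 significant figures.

Mixed concentration C = ΣQC/ΣQ = (183.0·0.2600 + 36.50·25.00) / 219.5 = 960.1/219.5 = 4.374 mg/L.
Half-life 3.5 d → k = ln 2 / 3.5 = 0.1980 d⁻¹.
4.374·exp(−k·t) = 2.2 → t = ln(4.374/2.2)/k = 299800 s = 83.28 h.

83.3 h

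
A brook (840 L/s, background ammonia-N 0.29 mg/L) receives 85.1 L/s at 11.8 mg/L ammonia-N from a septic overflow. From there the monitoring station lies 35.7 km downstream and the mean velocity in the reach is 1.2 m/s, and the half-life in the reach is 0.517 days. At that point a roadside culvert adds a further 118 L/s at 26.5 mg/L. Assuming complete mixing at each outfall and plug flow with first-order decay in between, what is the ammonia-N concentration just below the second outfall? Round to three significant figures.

After mixing, C = (840.0·0.2900 + 85.10·11.80) / 925.1 = 1248/925.1 = 1.349 mg/L; combined flow 925.1 L/s.
Travel time t = 35.7·1000 / 1.2 = 29750 s = 8.264 h.
Half-life 0.517 d → k = ln 2 / 0.517 = 1.341 d⁻¹.
Applying C = C₀e^(−kt): 1.349 × 0.6302 = 0.8501 mg/L.
Second outfall: C = (925.1·0.8501 + 118.0·26.50)/1043 = 3.752 mg/L.

3.75 mg/L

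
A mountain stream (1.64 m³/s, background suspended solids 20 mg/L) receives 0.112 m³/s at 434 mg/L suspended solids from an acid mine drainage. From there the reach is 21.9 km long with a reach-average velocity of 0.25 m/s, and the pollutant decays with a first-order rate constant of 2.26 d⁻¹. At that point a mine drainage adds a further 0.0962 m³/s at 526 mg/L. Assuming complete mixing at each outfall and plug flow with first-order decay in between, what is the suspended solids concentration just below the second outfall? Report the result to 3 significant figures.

31.8 mg/L

Flow-weighted average: C = (1.640·20.00 + 0.1120·434.0) / 1.752 = 81.41/1.752 = 46.47 mg/L; combined flow 1.752 m³/s.
Travel time t = 21.9·1000 / 0.25 = 87600 s = 24.33 h.
Applying C = C₀e^(−kt): 46.47 × 0.1011 = 4.699 mg/L.
At the second outfall, C = (1.752·4.699 + 0.09620·526.0) / (1.752 + 0.09620) = 31.83 mg/L.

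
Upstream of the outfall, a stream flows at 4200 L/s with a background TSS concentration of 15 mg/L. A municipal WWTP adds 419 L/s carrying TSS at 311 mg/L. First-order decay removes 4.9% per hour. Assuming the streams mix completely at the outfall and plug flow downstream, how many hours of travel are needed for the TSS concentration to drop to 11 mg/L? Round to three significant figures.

After mixing, C = (4200·15.00 + 419.0·311.0) / 4619 = 193300/4619 = 41.85 mg/L.
4.9%/h lost → k = −ln(1 − 0.049) = 0.05024 h⁻¹.
41.85·exp(−k·t) = 11 → t = ln(41.85/11)/k = 95750 s = 26.60 h.

26.6 h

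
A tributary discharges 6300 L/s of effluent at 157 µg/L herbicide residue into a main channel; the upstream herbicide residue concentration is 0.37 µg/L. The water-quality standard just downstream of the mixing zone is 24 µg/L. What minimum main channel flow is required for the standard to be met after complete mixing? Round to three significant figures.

Set C_mix = 24: (Q·0.3700 + 6300·157.0) / (Q + 6300) = 24
→ Q = 6300·(157.0 − 24)/(24 − 0.3700) = 35460 L/s.

35500 L/s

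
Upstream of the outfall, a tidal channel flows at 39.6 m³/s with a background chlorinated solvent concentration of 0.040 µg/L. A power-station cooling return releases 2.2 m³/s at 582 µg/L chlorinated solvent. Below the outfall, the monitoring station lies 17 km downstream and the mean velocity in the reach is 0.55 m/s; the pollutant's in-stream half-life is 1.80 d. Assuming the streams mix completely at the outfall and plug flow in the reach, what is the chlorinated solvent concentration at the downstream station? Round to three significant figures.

26.7 µg/L

After mixing, C = (39.60·0.04000 + 2.200·582.0) / 41.80 = 1282/41.80 = 30.67 µg/L.
Travel time t = 17·1000 / 0.55 = 30910 s = 8.586 h.
Half-life 1.80 d → k = ln 2 / 1.80 = 0.3851 d⁻¹.
Decay over the reach: 30.67·exp(−kt) = 30.67·0.8713 = 26.72 µg/L.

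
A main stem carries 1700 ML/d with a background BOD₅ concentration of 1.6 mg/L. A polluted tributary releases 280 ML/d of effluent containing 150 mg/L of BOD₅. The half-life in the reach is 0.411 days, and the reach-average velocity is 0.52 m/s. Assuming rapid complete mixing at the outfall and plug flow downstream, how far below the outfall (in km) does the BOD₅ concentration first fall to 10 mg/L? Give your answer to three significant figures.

21.7 km

After mixing, C = (1700·1.600 + 280.0·150.0) / 1980 = 44720/1980 = 22.59 mg/L.
Half-life 0.411 d → k = ln 2 / 0.411 = 1.686 d⁻¹.
Set 22.59·exp(−k·t) = 10 → t = ln(22.59/10)/k = 41740 s = 11.59 h.
Distance = v·t = 0.52·41740 = 21700 m = 21.70 km.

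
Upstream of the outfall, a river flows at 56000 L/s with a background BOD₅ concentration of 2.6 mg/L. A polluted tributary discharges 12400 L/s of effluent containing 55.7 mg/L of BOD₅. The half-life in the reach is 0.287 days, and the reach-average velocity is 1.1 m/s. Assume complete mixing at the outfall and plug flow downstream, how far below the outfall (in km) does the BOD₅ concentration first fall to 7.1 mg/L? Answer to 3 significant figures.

21.4 km

Mixed concentration C = ΣQC/ΣQ = (56000·2.600 + 12400·55.70) / 68400 = 836300/68400 = 12.23 mg/L.
Half-life 0.287 d → k = ln 2 / 0.287 = 2.415 d⁻¹.
Set 12.23·exp(−k·t) = 7.1 → t = ln(12.23/7.1)/k = 19440 s = 5.401 h.
Distance = v·t = 1.1·19440 = 21390 m = 21.39 km.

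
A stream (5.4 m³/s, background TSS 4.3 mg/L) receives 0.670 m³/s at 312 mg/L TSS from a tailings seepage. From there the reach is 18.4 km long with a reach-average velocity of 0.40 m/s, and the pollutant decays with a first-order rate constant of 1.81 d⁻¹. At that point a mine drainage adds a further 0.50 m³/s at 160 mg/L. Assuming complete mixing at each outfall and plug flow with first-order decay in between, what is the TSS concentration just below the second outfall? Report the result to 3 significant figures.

Mass balance: C = (5.400·4.300 + 0.6700·312.0) / 6.070 = 232.3/6.070 = 38.26 mg/L; combined flow 6.070 m³/s.
Travel time t = 18.4·1000 / 0.40 = 46000 s = 12.78 h.
After decay, C = 38.26 × e^(−kt) = 38.26 × 0.3815 = 14.60 mg/L.
Second outfall: C = (6.070·14.60 + 0.5000·160.0)/6.570 = 25.66 mg/L.

25.7 mg/L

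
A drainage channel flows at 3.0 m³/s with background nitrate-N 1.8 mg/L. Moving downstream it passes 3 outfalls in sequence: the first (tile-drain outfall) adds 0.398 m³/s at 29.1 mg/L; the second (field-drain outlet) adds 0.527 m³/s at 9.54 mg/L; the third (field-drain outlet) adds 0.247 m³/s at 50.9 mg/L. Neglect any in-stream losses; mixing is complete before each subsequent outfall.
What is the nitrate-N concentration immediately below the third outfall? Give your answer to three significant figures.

Outfall 1: combined Q = 3.398 m³/s; C = (3.000·1.800 + 0.3980·29.10)/3.398 = 4.998 mg/L.
Outfall 2: combined Q = 3.925 m³/s; C = (3.398·4.998 + 0.5270·9.540)/3.925 = 5.607 mg/L.
Outfall 3: combined Q = 4.172 m³/s; C = (3.925·5.607 + 0.2470·50.90)/4.172 = 8.289 mg/L.

8.29 mg/L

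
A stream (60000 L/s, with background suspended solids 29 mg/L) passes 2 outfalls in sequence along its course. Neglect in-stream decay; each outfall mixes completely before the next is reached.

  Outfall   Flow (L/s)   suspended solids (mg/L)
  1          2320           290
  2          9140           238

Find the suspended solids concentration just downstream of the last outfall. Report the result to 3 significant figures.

64.2 mg/L

Below outfall 1: Q → 62320 L/s, C = (60000·29.00 + 2320·290.0)/62320 = 38.72 mg/L.
Below outfall 2: Q → 71460 L/s, C = (62320·38.72 + 9140·238.0)/71460 = 64.21 mg/L.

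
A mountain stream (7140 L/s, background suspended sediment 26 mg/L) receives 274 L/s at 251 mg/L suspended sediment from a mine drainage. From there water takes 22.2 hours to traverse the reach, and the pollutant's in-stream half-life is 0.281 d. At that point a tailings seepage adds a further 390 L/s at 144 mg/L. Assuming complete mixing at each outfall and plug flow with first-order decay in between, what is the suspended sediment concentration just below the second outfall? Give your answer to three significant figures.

Flow-weighted average: C = (7140·26.00 + 274.0·251.0) / 7414 = 254400/7414 = 34.32 mg/L; combined flow 7414 L/s.
Half-life 0.281 d → k = ln 2 / 0.281 = 2.467 d⁻¹.
Decay over the reach: 34.32·exp(−kt) = 34.32·0.1021 = 3.504 mg/L.
Second outfall: C = (7414·3.504 + 390.0·144.0)/7804 = 10.53 mg/L.

10.5 mg/L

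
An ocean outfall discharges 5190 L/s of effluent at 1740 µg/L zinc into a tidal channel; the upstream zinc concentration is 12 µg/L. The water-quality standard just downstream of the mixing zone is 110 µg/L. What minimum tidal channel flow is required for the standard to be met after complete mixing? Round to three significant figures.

86300 L/s

Set C_mix = 110: (Q·12.00 + 5190·1740) / (Q + 5190) = 110
→ Q = 5190·(1740 − 110)/(110 − 12.00) = 86320 L/s.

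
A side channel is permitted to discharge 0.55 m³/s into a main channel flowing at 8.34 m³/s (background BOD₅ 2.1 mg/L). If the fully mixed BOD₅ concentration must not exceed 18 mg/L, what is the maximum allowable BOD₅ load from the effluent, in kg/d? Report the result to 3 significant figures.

12300 kg/d

Mass balance at the limit: 8.340·2.100 + 0.5500·Cₑ = 8.890·18 → Cₑ = 259.1 mg/L.
Load = 0.5500 m³/s × 259.1 g/m³ × 86 400 s/d = 12310 kg/d.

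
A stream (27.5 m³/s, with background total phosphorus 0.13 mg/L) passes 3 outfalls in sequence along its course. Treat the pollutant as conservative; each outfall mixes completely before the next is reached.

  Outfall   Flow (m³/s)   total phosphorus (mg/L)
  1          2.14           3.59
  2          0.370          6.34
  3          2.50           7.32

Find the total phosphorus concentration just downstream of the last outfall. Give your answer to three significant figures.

0.981 mg/L

Outfall 1: combined Q = 29.64 m³/s; C = (27.50·0.1300 + 2.140·3.590)/29.64 = 0.3798 mg/L.
Outfall 2: combined Q = 30.01 m³/s; C = (29.64·0.3798 + 0.3700·6.340)/30.01 = 0.4533 mg/L.
Outfall 3: combined Q = 32.51 m³/s; C = (30.01·0.4533 + 2.500·7.320)/32.51 = 0.9813 mg/L.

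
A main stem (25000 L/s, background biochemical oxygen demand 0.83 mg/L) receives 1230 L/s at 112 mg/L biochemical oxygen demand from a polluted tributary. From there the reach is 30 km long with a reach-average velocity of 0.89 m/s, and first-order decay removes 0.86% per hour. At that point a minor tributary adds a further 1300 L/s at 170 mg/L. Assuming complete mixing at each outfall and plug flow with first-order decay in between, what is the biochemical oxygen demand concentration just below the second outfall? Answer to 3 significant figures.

Flow-weighted average: C = (25000·0.8300 + 1230·112.0) / 26230 = 158500/26230 = 6.043 mg/L; combined flow 26230 L/s.
Travel time t = 30·1000 / 0.89 = 33710 s = 9.363 h.
0.86%/h lost → k = −ln(1 − 0.0086) = 0.008637 h⁻¹.
Applying C = C₀e^(−kt): 6.043 × 0.9223 = 5.574 mg/L.
Second outfall: C = (26230·5.574 + 1300·170.0)/27530 = 13.34 mg/L.

13.3 mg/L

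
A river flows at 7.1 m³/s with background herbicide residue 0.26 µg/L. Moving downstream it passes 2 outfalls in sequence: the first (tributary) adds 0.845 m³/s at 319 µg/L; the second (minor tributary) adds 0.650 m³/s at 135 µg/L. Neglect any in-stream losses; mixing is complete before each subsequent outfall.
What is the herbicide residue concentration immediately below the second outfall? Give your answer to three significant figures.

Below outfall 1: Q → 7.945 m³/s, C = (7.100·0.2600 + 0.8450·319.0)/7.945 = 34.16 µg/L.
Below outfall 2: Q → 8.595 m³/s, C = (7.945·34.16 + 0.6500·135.0)/8.595 = 41.79 µg/L.

41.8 µg/L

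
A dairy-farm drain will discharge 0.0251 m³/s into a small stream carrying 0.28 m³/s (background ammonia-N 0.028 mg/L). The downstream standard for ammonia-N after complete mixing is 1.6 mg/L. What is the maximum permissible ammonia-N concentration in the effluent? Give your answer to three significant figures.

At the limit, (Qr·Cr + Qe·Cₑ)/(Qr + Qe) = 1.6:
Cₑ = (0.3051·1.6 − 0.2800·0.02800) / 0.02510 = 19.14 mg/L.

19.1 mg/L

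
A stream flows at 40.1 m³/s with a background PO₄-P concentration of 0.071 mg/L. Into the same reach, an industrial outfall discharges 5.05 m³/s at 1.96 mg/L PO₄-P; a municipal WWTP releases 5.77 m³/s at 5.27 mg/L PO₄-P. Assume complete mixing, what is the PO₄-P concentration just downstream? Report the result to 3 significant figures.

Flow-weighted average: C = (40.10·0.07100 + 5.050·1.960 + 5.770·5.270) / 50.92 = 43.15/50.92 = 0.8475 mg/L.

0.847 mg/L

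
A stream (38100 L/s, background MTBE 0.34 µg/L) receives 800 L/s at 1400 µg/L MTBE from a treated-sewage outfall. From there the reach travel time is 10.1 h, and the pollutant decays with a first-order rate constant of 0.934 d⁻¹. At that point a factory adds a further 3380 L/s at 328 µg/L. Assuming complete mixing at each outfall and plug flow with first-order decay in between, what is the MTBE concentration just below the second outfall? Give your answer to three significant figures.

44.3 µg/L

Conservation of mass: C = (38100·0.3400 + 800.0·1400) / 38900 = 1133000/38900 = 29.12 µg/L; combined flow 38900 L/s.
Applying C = C₀e^(−kt): 29.12 × 0.6750 = 19.66 µg/L.
Second outfall: C = (38900·19.66 + 3380·328.0)/42280 = 44.31 µg/L.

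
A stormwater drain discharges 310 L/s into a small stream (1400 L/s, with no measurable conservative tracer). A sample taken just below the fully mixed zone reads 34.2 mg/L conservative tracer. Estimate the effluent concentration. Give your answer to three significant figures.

189 mg/L

Mass balance: 1400·0 + 310.0·Cₑ = 1710·34.20
→ Cₑ = (1710·34.20 − 1400·0) / 310.0 = 188.7 mg/L.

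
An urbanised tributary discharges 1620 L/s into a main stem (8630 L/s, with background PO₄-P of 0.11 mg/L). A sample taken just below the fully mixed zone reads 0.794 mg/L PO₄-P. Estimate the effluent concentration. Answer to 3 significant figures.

Mass balance: 8630·0.1100 + 1620·Cₑ = 10250·0.7940
→ Cₑ = (10250·0.7940 − 8630·0.1100) / 1620 = 4.438 mg/L.

4.44 mg/L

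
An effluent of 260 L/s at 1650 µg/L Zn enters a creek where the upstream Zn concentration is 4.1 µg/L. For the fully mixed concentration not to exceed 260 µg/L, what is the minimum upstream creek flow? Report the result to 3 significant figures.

1410 L/s

Set C_mix = 260: (Q·4.100 + 260.0·1650) / (Q + 260.0) = 260
→ Q = 260.0·(1650 − 260)/(260 − 4.100) = 1412 L/s.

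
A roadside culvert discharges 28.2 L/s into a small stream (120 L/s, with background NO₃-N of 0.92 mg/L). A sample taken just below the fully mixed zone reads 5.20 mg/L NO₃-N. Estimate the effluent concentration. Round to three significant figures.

23.4 mg/L

Mass balance: 120.0·0.9200 + 28.20·Cₑ = 148.2·5.200
→ Cₑ = (148.2·5.200 − 120.0·0.9200) / 28.20 = 23.41 mg/L.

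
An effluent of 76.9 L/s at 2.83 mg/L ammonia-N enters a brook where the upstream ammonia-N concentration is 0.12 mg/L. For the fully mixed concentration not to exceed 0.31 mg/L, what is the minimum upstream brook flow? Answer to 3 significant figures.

1020 L/s

Set C_mix = 0.31: (Q·0.1200 + 76.90·2.830) / (Q + 76.90) = 0.31
→ Q = 76.90·(2.830 − 0.31)/(0.31 − 0.1200) = 1020 L/s.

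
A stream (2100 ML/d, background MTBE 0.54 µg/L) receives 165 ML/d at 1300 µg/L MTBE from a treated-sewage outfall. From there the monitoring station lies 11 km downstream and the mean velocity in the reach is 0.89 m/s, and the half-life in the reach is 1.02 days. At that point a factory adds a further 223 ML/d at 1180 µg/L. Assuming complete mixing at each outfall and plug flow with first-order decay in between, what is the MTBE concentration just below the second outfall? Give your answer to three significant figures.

184 µg/L

Mixed concentration C = ΣQC/ΣQ = (2100·0.5400 + 165.0·1300) / 2265 = 215600/2265 = 95.20 µg/L; combined flow 2265 ML/d.
Travel time t = 11·1000 / 0.89 = 12360 s = 3.433 h.
Half-life 1.02 d → k = ln 2 / 1.02 = 0.6796 d⁻¹.
Decay over the reach: 95.20·exp(−kt) = 95.20·0.9074 = 86.38 µg/L.
At the second outfall, C = (2265·86.38 + 223.0·1180) / (2265 + 223.0) = 184.4 µg/L.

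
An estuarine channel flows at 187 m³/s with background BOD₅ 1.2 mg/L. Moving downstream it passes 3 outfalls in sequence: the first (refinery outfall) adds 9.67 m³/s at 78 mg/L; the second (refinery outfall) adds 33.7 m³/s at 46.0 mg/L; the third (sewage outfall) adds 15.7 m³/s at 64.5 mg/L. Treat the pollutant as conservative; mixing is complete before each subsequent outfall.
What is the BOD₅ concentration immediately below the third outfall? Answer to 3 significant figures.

14.4 mg/L

Below outfall 1: Q → 196.7 m³/s, C = (187.0·1.200 + 9.670·78.00)/196.7 = 4.976 mg/L.
Below outfall 2: Q → 230.4 m³/s, C = (196.7·4.976 + 33.70·46.00)/230.4 = 10.98 mg/L.
Below outfall 3: Q → 246.1 m³/s, C = (230.4·10.98 + 15.70·64.50)/246.1 = 14.39 mg/L.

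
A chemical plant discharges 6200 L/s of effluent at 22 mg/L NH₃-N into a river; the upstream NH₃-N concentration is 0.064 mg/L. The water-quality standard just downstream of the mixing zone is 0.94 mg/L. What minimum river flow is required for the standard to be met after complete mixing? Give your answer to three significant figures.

Set C_mix = 0.94: (Q·0.06400 + 6200·22.00) / (Q + 6200) = 0.94
→ Q = 6200·(22.00 − 0.94)/(0.94 − 0.06400) = 149100 L/s.

149000 L/s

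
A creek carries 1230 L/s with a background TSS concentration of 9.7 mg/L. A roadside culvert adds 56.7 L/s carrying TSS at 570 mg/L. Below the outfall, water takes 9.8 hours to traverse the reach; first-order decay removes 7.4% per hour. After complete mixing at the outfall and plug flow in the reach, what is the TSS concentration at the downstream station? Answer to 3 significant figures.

16.2 mg/L

Conservation of mass: C = (1230·9.700 + 56.70·570.0) / 1287 = 44250/1287 = 34.39 mg/L.
7.4%/h lost → k = −ln(1 − 0.074) = 0.07688 h⁻¹.
After decay, C = 34.39 × e^(−kt) = 34.39 × 0.4707 = 16.19 mg/L.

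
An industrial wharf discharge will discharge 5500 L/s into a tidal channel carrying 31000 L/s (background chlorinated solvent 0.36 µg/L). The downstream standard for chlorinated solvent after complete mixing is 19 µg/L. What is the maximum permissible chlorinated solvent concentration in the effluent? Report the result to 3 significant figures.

124 µg/L

At the limit, (Qr·Cr + Qe·Cₑ)/(Qr + Qe) = 19:
Cₑ = (36500·19 − 31000·0.3600) / 5500 = 124.1 µg/L.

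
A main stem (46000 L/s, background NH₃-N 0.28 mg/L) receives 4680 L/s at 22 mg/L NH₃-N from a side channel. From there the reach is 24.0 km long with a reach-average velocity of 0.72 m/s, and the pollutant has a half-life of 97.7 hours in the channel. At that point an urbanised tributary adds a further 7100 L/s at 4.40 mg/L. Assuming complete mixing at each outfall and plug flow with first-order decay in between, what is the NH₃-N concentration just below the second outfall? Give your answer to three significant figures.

2.42 mg/L

Conservation of mass: C = (46000·0.2800 + 4680·22.00) / 50680 = 115800/50680 = 2.286 mg/L; combined flow 50680 L/s.
Travel time t = 24.0·1000 / 0.72 = 33330 s = 9.259 h.
Half-life 97.7 h → k = ln 2 / 97.7 = 0.007095 h⁻¹ = 0.1703 d⁻¹.
After decay, C = 2.286 × e^(−kt) = 2.286 × 0.9364 = 2.140 mg/L.
Second outfall: C = (50680·2.140 + 7100·4.400)/57780 = 2.418 mg/L.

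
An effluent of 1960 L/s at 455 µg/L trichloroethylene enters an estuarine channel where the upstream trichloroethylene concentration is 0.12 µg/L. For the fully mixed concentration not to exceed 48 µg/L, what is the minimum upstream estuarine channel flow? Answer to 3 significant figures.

16700 L/s

Set C_mix = 48: (Q·0.1200 + 1960·455.0) / (Q + 1960) = 48
→ Q = 1960·(455.0 − 48)/(48 − 0.1200) = 16660 L/s.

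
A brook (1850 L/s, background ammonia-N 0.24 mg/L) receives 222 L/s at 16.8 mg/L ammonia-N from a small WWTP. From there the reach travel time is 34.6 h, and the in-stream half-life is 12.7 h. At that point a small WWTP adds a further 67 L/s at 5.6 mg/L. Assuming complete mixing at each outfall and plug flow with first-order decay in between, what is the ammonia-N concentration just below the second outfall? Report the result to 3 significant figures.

After mixing, C = (1850·0.2400 + 222.0·16.80) / 2072 = 4174/2072 = 2.014 mg/L; combined flow 2072 L/s.
Half-life 12.7 h → k = ln 2 / 12.7 = 0.05458 h⁻¹ = 1.310 d⁻¹.
After decay, C = 2.014 × e^(−kt) = 2.014 × 0.1513 = 0.3048 mg/L.
Second outfall: C = (2072·0.3048 + 67.00·5.600)/2139 = 0.4706 mg/L.

0.471 mg/L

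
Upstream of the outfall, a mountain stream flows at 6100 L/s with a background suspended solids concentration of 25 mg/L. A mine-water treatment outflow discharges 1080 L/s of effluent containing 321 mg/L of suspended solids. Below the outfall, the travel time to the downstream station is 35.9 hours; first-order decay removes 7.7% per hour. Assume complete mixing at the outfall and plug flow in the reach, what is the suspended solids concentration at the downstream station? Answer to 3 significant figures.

Mass balance: C = (6100·25.00 + 1080·321.0) / 7180 = 499200/7180 = 69.52 mg/L.
7.7%/h lost → k = −ln(1 − 0.077) = 0.08013 h⁻¹.
Applying C = C₀e^(−kt): 69.52 × 0.05633 = 3.916 mg/L.

3.92 mg/L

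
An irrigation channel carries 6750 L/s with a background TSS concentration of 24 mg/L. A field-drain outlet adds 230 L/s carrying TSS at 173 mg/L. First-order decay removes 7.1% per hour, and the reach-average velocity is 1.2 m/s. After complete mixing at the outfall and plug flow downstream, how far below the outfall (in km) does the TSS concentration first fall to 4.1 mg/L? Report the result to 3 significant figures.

115 km

Conservation of mass: C = (6750·24.00 + 230.0·173.0) / 6980 = 201800/6980 = 28.91 mg/L.
7.1%/h lost → k = −ln(1 − 0.071) = 0.07365 h⁻¹.
Set 28.91·exp(−k·t) = 4.1 → t = ln(28.91/4.1)/k = 95480 s = 26.52 h.
Distance = v·t = 1.2·95480 = 114600 m = 114.6 km.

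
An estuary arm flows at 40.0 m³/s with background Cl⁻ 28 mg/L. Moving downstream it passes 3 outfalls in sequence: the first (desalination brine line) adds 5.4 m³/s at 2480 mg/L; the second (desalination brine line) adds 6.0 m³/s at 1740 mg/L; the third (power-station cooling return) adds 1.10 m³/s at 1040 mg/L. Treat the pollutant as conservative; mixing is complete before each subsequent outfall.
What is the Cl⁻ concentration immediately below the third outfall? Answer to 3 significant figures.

After outfall 1: Q = 40.00 + 5.400 = 45.40 m³/s; C = (40.00·28.00 + 5.400·2480)/45.40 = 319.6 mg/L.
After outfall 2: Q = 45.40 + 6.000 = 51.40 m³/s; C = (45.40·319.6 + 6.000·1740)/51.40 = 485.4 mg/L.
After outfall 3: Q = 51.40 + 1.100 = 52.50 m³/s; C = (51.40·485.4 + 1.100·1040)/52.50 = 497.1 mg/L.

497 mg/L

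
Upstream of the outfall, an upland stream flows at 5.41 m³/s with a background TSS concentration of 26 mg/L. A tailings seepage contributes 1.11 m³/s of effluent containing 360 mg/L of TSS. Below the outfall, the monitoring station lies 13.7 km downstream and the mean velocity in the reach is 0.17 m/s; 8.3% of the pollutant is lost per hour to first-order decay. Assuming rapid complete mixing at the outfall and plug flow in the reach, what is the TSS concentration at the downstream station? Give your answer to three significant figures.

11.9 mg/L

After mixing, C = (5.410·26.00 + 1.110·360.0) / 6.520 = 540.3/6.520 = 82.86 mg/L.
Travel time t = 13.7·1000 / 0.17 = 80590 s = 22.39 h.
8.3%/h lost → k = −ln(1 − 0.083) = 0.08665 h⁻¹.
After decay, C = 82.86 × e^(−kt) = 82.86 × 0.1438 = 11.91 mg/L.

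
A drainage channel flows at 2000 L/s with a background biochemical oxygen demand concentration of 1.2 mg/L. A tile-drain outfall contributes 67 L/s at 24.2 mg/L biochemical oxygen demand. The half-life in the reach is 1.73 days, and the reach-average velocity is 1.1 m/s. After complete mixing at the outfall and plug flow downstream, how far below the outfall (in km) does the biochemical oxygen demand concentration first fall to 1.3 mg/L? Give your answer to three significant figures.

95.6 km

Conservation of mass: C = (2000·1.200 + 67.00·24.20) / 2067 = 4021/2067 = 1.946 mg/L.
Half-life 1.73 d → k = ln 2 / 1.73 = 0.4007 d⁻¹.
Set 1.946·exp(−k·t) = 1.3 → t = ln(1.946/1.3)/k = 86940 s = 24.15 h.
Distance = v·t = 1.1·86940 = 95630 m = 95.63 km.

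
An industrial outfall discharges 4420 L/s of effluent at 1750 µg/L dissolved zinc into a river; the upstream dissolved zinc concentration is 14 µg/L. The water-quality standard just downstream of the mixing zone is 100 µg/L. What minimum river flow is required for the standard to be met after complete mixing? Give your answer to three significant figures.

Set C_mix = 100: (Q·14.00 + 4420·1750) / (Q + 4420) = 100
→ Q = 4420·(1750 − 100)/(100 − 14.00) = 84800 L/s.

84800 L/s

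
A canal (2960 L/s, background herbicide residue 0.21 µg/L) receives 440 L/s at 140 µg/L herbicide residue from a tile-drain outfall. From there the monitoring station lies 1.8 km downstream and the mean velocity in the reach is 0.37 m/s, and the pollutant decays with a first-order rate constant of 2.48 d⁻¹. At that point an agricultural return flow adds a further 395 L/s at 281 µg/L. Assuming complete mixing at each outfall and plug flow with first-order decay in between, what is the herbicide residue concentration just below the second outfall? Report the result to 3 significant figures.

After mixing, C = (2960·0.2100 + 440.0·140.0) / 3400 = 62220/3400 = 18.30 µg/L; combined flow 3400 L/s.
Travel time t = 1.8·1000 / 0.37 = 4865 s = 1.351 h.
First-order decay: C = 18.30·exp(−k·t) = 18.30·0.8697 = 15.92 µg/L.
Second outfall: C = (3400·15.92 + 395.0·281.0)/3795 = 43.51 µg/L.

43.5 µg/L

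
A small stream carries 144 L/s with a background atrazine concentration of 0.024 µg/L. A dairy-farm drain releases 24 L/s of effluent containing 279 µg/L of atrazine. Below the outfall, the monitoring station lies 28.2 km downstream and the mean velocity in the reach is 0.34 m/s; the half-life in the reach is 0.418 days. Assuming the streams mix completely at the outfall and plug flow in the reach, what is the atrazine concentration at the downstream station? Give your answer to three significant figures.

8.12 µg/L

Mass balance: C = (144.0·0.02400 + 24.00·279.0) / 168.0 = 6699/168.0 = 39.88 µg/L.
Travel time t = 28.2·1000 / 0.34 = 82940 s = 23.04 h.
Half-life 0.418 d → k = ln 2 / 0.418 = 1.658 d⁻¹.
First-order decay: C = 39.88·exp(−k·t) = 39.88·0.2035 = 8.117 µg/L.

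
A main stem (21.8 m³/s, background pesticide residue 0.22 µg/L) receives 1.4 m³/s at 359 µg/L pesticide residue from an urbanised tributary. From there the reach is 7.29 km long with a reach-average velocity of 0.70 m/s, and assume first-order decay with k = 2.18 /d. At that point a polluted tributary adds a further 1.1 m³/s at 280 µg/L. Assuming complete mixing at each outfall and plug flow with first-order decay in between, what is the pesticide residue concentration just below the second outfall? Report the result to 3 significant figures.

Mixed concentration C = ΣQC/ΣQ = (21.80·0.2200 + 1.400·359.0) / 23.20 = 507.4/23.20 = 21.87 µg/L; combined flow 23.20 m³/s.
Travel time t = 7.29·1000 / 0.70 = 10410 s = 2.893 h.
Decay over the reach: 21.87·exp(−kt) = 21.87·0.7689 = 16.82 µg/L.
At the second outfall, C = (23.20·16.82 + 1.100·280.0) / (23.20 + 1.100) = 28.73 µg/L.

28.7 µg/L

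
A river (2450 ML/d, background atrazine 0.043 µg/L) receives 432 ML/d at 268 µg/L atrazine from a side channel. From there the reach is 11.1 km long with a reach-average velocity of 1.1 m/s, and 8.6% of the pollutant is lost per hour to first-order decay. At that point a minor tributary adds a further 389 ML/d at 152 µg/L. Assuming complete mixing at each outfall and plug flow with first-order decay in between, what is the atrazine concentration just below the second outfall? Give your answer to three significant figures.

45.6 µg/L

Mixed concentration C = ΣQC/ΣQ = (2450·0.04300 + 432.0·268.0) / 2882 = 115900/2882 = 40.21 µg/L; combined flow 2882 ML/d.
Travel time t = 11.1·1000 / 1.1 = 10090 s = 2.803 h.
8.6%/h lost → k = −ln(1 − 0.086) = 0.08992 h⁻¹.
Applying C = C₀e^(−kt): 40.21 × 0.7772 = 31.25 µg/L.
Second outfall: C = (2882·31.25 + 389.0·152.0)/3271 = 45.61 µg/L.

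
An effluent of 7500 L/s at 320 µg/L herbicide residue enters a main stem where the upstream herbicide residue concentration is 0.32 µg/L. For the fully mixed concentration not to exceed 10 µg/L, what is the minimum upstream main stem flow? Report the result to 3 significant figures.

240000 L/s

Set C_mix = 10: (Q·0.3200 + 7500·320.0) / (Q + 7500) = 10
→ Q = 7500·(320.0 − 10)/(10 − 0.3200) = 240200 L/s.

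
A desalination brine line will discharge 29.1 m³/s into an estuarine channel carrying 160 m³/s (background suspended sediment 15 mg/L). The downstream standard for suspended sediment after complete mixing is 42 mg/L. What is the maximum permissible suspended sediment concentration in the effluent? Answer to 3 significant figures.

190 mg/L

At the limit, (Qr·Cr + Qe·Cₑ)/(Qr + Qe) = 42:
Cₑ = (189.1·42 − 160.0·15.00) / 29.10 = 190.5 mg/L.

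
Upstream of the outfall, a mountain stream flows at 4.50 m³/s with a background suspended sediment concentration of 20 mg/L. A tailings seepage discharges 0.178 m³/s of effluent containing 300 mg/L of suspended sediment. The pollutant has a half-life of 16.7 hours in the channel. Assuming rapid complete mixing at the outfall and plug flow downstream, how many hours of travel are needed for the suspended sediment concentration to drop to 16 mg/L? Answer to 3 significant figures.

Mixed concentration C = ΣQC/ΣQ = (4.500·20.00 + 0.1780·300.0) / 4.678 = 143.4/4.678 = 30.65 mg/L.
Half-life 16.7 h → k = ln 2 / 16.7 = 0.04151 h⁻¹ = 0.9961 d⁻¹.
30.65·exp(−k·t) = 16 → t = ln(30.65/16)/k = 56390 s = 15.66 h.

15.7 h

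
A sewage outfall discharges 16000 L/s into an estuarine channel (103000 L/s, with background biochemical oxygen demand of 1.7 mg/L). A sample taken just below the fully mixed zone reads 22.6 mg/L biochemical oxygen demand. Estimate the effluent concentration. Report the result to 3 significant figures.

Mass balance: 103000·1.700 + 16000·Cₑ = 119000·22.60
→ Cₑ = (119000·22.60 − 103000·1.700) / 16000 = 157.1 mg/L.

157 mg/L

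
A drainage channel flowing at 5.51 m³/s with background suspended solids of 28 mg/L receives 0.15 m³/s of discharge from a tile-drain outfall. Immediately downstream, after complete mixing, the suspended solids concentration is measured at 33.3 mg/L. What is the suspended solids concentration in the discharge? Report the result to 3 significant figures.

228 mg/L

Mass balance: 5.510·28.00 + 0.1500·Cₑ = 5.660·33.30
→ Cₑ = (5.660·33.30 − 5.510·28.00) / 0.1500 = 228.0 mg/L.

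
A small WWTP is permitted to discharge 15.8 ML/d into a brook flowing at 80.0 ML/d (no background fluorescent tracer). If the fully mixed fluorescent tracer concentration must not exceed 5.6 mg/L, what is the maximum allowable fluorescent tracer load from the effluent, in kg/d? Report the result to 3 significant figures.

Mass balance at the limit: 80.00·0 + 15.80·Cₑ = 95.80·5.6 → Cₑ = 33.95 mg/L.
15.80 ML/d = 0.1829 m³/s. Load = 0.1829 m³/s × 33.95 g/m³ × 86 400 s/d = 536.5 kg/d.

536 kg/d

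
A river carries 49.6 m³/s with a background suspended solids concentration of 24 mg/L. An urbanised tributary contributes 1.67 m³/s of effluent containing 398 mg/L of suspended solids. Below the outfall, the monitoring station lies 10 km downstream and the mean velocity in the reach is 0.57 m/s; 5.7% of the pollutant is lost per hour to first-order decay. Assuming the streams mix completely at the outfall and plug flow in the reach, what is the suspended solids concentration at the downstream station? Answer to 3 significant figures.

27.2 mg/L

After mixing, C = (49.60·24.00 + 1.670·398.0) / 51.27 = 1855/51.27 = 36.18 mg/L.
Travel time t = 10·1000 / 0.57 = 17540 s = 4.873 h.
5.7%/h lost → k = −ln(1 − 0.057) = 0.05869 h⁻¹.
After decay, C = 36.18 × e^(−kt) = 36.18 × 0.7513 = 27.18 mg/L.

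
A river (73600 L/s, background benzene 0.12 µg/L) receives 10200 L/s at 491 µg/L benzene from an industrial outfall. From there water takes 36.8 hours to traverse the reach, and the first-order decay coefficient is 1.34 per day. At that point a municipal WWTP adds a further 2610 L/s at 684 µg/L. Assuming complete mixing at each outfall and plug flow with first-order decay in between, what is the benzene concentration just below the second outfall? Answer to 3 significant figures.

Mass balance: C = (73600·0.1200 + 10200·491.0) / 83800 = 5017000/83800 = 59.87 µg/L; combined flow 83800 L/s.
After decay, C = 59.87 × e^(−kt) = 59.87 × 0.1281 = 7.671 µg/L.
At the second outfall, C = (83800·7.671 + 2610·684.0) / (83800 + 2610) = 28.10 µg/L.

28.1 µg/L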